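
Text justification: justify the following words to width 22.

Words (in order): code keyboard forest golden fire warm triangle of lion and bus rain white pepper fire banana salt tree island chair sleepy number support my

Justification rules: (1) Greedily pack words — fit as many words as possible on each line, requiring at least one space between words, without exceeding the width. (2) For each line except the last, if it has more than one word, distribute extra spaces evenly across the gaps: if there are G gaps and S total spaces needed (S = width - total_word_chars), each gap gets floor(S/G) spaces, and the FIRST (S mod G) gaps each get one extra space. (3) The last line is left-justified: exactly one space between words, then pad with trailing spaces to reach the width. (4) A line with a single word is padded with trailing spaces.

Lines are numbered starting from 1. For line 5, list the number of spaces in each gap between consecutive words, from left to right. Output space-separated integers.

Line 1: ['code', 'keyboard', 'forest'] (min_width=20, slack=2)
Line 2: ['golden', 'fire', 'warm'] (min_width=16, slack=6)
Line 3: ['triangle', 'of', 'lion', 'and'] (min_width=20, slack=2)
Line 4: ['bus', 'rain', 'white', 'pepper'] (min_width=21, slack=1)
Line 5: ['fire', 'banana', 'salt', 'tree'] (min_width=21, slack=1)
Line 6: ['island', 'chair', 'sleepy'] (min_width=19, slack=3)
Line 7: ['number', 'support', 'my'] (min_width=17, slack=5)

Answer: 2 1 1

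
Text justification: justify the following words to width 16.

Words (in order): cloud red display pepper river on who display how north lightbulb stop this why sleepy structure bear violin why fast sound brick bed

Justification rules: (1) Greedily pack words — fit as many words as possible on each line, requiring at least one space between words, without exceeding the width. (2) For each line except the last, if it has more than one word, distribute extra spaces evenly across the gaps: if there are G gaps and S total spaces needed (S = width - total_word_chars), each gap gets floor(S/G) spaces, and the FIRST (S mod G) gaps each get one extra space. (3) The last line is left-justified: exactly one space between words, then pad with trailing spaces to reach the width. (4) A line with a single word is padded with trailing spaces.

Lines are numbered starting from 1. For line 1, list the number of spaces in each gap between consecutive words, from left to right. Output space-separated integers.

Answer: 8

Derivation:
Line 1: ['cloud', 'red'] (min_width=9, slack=7)
Line 2: ['display', 'pepper'] (min_width=14, slack=2)
Line 3: ['river', 'on', 'who'] (min_width=12, slack=4)
Line 4: ['display', 'how'] (min_width=11, slack=5)
Line 5: ['north', 'lightbulb'] (min_width=15, slack=1)
Line 6: ['stop', 'this', 'why'] (min_width=13, slack=3)
Line 7: ['sleepy', 'structure'] (min_width=16, slack=0)
Line 8: ['bear', 'violin', 'why'] (min_width=15, slack=1)
Line 9: ['fast', 'sound', 'brick'] (min_width=16, slack=0)
Line 10: ['bed'] (min_width=3, slack=13)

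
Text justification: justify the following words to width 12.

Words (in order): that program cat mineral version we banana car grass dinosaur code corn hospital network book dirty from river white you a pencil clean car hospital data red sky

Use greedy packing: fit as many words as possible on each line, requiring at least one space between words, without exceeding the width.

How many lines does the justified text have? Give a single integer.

Line 1: ['that', 'program'] (min_width=12, slack=0)
Line 2: ['cat', 'mineral'] (min_width=11, slack=1)
Line 3: ['version', 'we'] (min_width=10, slack=2)
Line 4: ['banana', 'car'] (min_width=10, slack=2)
Line 5: ['grass'] (min_width=5, slack=7)
Line 6: ['dinosaur'] (min_width=8, slack=4)
Line 7: ['code', 'corn'] (min_width=9, slack=3)
Line 8: ['hospital'] (min_width=8, slack=4)
Line 9: ['network', 'book'] (min_width=12, slack=0)
Line 10: ['dirty', 'from'] (min_width=10, slack=2)
Line 11: ['river', 'white'] (min_width=11, slack=1)
Line 12: ['you', 'a', 'pencil'] (min_width=12, slack=0)
Line 13: ['clean', 'car'] (min_width=9, slack=3)
Line 14: ['hospital'] (min_width=8, slack=4)
Line 15: ['data', 'red', 'sky'] (min_width=12, slack=0)
Total lines: 15

Answer: 15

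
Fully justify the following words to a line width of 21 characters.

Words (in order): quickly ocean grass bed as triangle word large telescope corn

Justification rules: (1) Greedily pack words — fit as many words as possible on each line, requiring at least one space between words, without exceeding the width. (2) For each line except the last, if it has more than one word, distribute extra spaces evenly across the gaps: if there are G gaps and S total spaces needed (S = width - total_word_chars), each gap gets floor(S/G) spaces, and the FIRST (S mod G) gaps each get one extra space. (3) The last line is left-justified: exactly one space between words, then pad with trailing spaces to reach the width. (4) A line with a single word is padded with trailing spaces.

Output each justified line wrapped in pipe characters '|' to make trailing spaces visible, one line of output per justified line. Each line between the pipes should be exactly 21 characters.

Line 1: ['quickly', 'ocean', 'grass'] (min_width=19, slack=2)
Line 2: ['bed', 'as', 'triangle', 'word'] (min_width=20, slack=1)
Line 3: ['large', 'telescope', 'corn'] (min_width=20, slack=1)

Answer: |quickly  ocean  grass|
|bed  as triangle word|
|large telescope corn |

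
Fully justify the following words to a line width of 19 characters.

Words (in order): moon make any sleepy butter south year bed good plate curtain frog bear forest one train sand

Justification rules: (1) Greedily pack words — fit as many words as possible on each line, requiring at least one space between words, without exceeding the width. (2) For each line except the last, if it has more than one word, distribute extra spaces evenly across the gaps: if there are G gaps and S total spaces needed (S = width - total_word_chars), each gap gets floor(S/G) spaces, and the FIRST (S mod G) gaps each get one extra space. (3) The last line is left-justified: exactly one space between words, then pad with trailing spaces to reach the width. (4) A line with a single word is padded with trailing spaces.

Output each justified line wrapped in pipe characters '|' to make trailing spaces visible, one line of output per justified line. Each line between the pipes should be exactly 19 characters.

Line 1: ['moon', 'make', 'any'] (min_width=13, slack=6)
Line 2: ['sleepy', 'butter', 'south'] (min_width=19, slack=0)
Line 3: ['year', 'bed', 'good', 'plate'] (min_width=19, slack=0)
Line 4: ['curtain', 'frog', 'bear'] (min_width=17, slack=2)
Line 5: ['forest', 'one', 'train'] (min_width=16, slack=3)
Line 6: ['sand'] (min_width=4, slack=15)

Answer: |moon    make    any|
|sleepy butter south|
|year bed good plate|
|curtain  frog  bear|
|forest   one  train|
|sand               |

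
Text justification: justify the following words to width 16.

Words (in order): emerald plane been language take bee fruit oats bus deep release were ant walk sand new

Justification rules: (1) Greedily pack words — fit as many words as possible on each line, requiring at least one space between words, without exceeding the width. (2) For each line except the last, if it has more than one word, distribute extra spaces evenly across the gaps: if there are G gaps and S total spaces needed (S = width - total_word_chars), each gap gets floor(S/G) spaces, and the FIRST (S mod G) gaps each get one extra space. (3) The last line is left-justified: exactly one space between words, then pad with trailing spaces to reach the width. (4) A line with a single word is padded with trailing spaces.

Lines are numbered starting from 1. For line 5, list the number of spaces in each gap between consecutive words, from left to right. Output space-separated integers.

Line 1: ['emerald', 'plane'] (min_width=13, slack=3)
Line 2: ['been', 'language'] (min_width=13, slack=3)
Line 3: ['take', 'bee', 'fruit'] (min_width=14, slack=2)
Line 4: ['oats', 'bus', 'deep'] (min_width=13, slack=3)
Line 5: ['release', 'were', 'ant'] (min_width=16, slack=0)
Line 6: ['walk', 'sand', 'new'] (min_width=13, slack=3)

Answer: 1 1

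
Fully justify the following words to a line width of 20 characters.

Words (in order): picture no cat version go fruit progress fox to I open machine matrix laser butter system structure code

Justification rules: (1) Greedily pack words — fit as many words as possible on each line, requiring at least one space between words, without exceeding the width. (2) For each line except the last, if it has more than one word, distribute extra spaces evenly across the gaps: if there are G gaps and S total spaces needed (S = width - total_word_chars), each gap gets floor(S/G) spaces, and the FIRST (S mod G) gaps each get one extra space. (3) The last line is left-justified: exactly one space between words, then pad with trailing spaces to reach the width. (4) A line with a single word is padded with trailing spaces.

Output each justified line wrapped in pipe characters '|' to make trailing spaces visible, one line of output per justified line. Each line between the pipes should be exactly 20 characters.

Line 1: ['picture', 'no', 'cat'] (min_width=14, slack=6)
Line 2: ['version', 'go', 'fruit'] (min_width=16, slack=4)
Line 3: ['progress', 'fox', 'to', 'I'] (min_width=17, slack=3)
Line 4: ['open', 'machine', 'matrix'] (min_width=19, slack=1)
Line 5: ['laser', 'butter', 'system'] (min_width=19, slack=1)
Line 6: ['structure', 'code'] (min_width=14, slack=6)

Answer: |picture    no    cat|
|version   go   fruit|
|progress  fox  to  I|
|open  machine matrix|
|laser  butter system|
|structure code      |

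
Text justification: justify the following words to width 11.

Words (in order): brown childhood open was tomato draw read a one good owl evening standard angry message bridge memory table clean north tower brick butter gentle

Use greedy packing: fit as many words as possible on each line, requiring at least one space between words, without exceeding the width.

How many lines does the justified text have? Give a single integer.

Answer: 17

Derivation:
Line 1: ['brown'] (min_width=5, slack=6)
Line 2: ['childhood'] (min_width=9, slack=2)
Line 3: ['open', 'was'] (min_width=8, slack=3)
Line 4: ['tomato', 'draw'] (min_width=11, slack=0)
Line 5: ['read', 'a', 'one'] (min_width=10, slack=1)
Line 6: ['good', 'owl'] (min_width=8, slack=3)
Line 7: ['evening'] (min_width=7, slack=4)
Line 8: ['standard'] (min_width=8, slack=3)
Line 9: ['angry'] (min_width=5, slack=6)
Line 10: ['message'] (min_width=7, slack=4)
Line 11: ['bridge'] (min_width=6, slack=5)
Line 12: ['memory'] (min_width=6, slack=5)
Line 13: ['table', 'clean'] (min_width=11, slack=0)
Line 14: ['north', 'tower'] (min_width=11, slack=0)
Line 15: ['brick'] (min_width=5, slack=6)
Line 16: ['butter'] (min_width=6, slack=5)
Line 17: ['gentle'] (min_width=6, slack=5)
Total lines: 17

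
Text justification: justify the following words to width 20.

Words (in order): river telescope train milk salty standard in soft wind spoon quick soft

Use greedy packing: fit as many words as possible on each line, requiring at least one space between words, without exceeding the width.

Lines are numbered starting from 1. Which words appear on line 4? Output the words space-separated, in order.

Answer: wind spoon quick

Derivation:
Line 1: ['river', 'telescope'] (min_width=15, slack=5)
Line 2: ['train', 'milk', 'salty'] (min_width=16, slack=4)
Line 3: ['standard', 'in', 'soft'] (min_width=16, slack=4)
Line 4: ['wind', 'spoon', 'quick'] (min_width=16, slack=4)
Line 5: ['soft'] (min_width=4, slack=16)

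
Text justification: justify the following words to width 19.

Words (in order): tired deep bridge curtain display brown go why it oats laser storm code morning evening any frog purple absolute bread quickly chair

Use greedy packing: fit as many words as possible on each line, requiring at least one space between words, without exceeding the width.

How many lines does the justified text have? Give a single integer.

Answer: 8

Derivation:
Line 1: ['tired', 'deep', 'bridge'] (min_width=17, slack=2)
Line 2: ['curtain', 'display'] (min_width=15, slack=4)
Line 3: ['brown', 'go', 'why', 'it'] (min_width=15, slack=4)
Line 4: ['oats', 'laser', 'storm'] (min_width=16, slack=3)
Line 5: ['code', 'morning'] (min_width=12, slack=7)
Line 6: ['evening', 'any', 'frog'] (min_width=16, slack=3)
Line 7: ['purple', 'absolute'] (min_width=15, slack=4)
Line 8: ['bread', 'quickly', 'chair'] (min_width=19, slack=0)
Total lines: 8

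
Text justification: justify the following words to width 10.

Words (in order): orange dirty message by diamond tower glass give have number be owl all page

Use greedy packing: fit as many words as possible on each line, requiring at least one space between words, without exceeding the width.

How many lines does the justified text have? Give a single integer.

Line 1: ['orange'] (min_width=6, slack=4)
Line 2: ['dirty'] (min_width=5, slack=5)
Line 3: ['message', 'by'] (min_width=10, slack=0)
Line 4: ['diamond'] (min_width=7, slack=3)
Line 5: ['tower'] (min_width=5, slack=5)
Line 6: ['glass', 'give'] (min_width=10, slack=0)
Line 7: ['have'] (min_width=4, slack=6)
Line 8: ['number', 'be'] (min_width=9, slack=1)
Line 9: ['owl', 'all'] (min_width=7, slack=3)
Line 10: ['page'] (min_width=4, slack=6)
Total lines: 10

Answer: 10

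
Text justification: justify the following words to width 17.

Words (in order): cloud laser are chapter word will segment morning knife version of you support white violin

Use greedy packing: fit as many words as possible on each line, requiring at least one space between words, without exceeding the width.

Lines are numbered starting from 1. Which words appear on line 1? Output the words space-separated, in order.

Line 1: ['cloud', 'laser', 'are'] (min_width=15, slack=2)
Line 2: ['chapter', 'word', 'will'] (min_width=17, slack=0)
Line 3: ['segment', 'morning'] (min_width=15, slack=2)
Line 4: ['knife', 'version', 'of'] (min_width=16, slack=1)
Line 5: ['you', 'support', 'white'] (min_width=17, slack=0)
Line 6: ['violin'] (min_width=6, slack=11)

Answer: cloud laser are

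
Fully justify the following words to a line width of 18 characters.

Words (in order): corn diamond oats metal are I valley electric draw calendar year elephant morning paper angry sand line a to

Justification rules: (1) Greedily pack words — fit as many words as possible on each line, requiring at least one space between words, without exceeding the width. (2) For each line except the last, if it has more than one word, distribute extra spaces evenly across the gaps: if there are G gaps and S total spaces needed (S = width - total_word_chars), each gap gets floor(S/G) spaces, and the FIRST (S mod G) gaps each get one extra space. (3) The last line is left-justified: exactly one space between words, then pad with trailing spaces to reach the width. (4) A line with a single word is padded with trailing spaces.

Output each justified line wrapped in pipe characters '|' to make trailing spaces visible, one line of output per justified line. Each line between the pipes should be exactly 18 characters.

Answer: |corn  diamond oats|
|metal are I valley|
|electric      draw|
|calendar      year|
|elephant   morning|
|paper  angry  sand|
|line a to         |

Derivation:
Line 1: ['corn', 'diamond', 'oats'] (min_width=17, slack=1)
Line 2: ['metal', 'are', 'I', 'valley'] (min_width=18, slack=0)
Line 3: ['electric', 'draw'] (min_width=13, slack=5)
Line 4: ['calendar', 'year'] (min_width=13, slack=5)
Line 5: ['elephant', 'morning'] (min_width=16, slack=2)
Line 6: ['paper', 'angry', 'sand'] (min_width=16, slack=2)
Line 7: ['line', 'a', 'to'] (min_width=9, slack=9)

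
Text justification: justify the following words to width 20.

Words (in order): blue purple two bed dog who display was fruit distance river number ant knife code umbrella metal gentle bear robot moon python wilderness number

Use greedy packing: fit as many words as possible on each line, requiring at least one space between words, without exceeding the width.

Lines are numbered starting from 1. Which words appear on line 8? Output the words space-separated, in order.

Line 1: ['blue', 'purple', 'two', 'bed'] (min_width=19, slack=1)
Line 2: ['dog', 'who', 'display', 'was'] (min_width=19, slack=1)
Line 3: ['fruit', 'distance', 'river'] (min_width=20, slack=0)
Line 4: ['number', 'ant', 'knife'] (min_width=16, slack=4)
Line 5: ['code', 'umbrella', 'metal'] (min_width=19, slack=1)
Line 6: ['gentle', 'bear', 'robot'] (min_width=17, slack=3)
Line 7: ['moon', 'python'] (min_width=11, slack=9)
Line 8: ['wilderness', 'number'] (min_width=17, slack=3)

Answer: wilderness number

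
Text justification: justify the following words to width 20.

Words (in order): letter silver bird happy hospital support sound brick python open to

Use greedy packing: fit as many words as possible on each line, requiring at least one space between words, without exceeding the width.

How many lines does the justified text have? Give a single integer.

Line 1: ['letter', 'silver', 'bird'] (min_width=18, slack=2)
Line 2: ['happy', 'hospital'] (min_width=14, slack=6)
Line 3: ['support', 'sound', 'brick'] (min_width=19, slack=1)
Line 4: ['python', 'open', 'to'] (min_width=14, slack=6)
Total lines: 4

Answer: 4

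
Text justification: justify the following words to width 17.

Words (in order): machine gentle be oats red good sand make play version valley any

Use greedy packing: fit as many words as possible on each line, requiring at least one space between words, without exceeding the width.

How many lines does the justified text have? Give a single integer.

Line 1: ['machine', 'gentle', 'be'] (min_width=17, slack=0)
Line 2: ['oats', 'red', 'good'] (min_width=13, slack=4)
Line 3: ['sand', 'make', 'play'] (min_width=14, slack=3)
Line 4: ['version', 'valley'] (min_width=14, slack=3)
Line 5: ['any'] (min_width=3, slack=14)
Total lines: 5

Answer: 5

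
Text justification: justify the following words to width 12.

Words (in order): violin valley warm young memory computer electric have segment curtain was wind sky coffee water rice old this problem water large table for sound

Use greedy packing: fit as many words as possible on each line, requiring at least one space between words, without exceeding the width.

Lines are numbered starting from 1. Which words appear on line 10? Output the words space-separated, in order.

Answer: rice old

Derivation:
Line 1: ['violin'] (min_width=6, slack=6)
Line 2: ['valley', 'warm'] (min_width=11, slack=1)
Line 3: ['young', 'memory'] (min_width=12, slack=0)
Line 4: ['computer'] (min_width=8, slack=4)
Line 5: ['electric'] (min_width=8, slack=4)
Line 6: ['have', 'segment'] (min_width=12, slack=0)
Line 7: ['curtain', 'was'] (min_width=11, slack=1)
Line 8: ['wind', 'sky'] (min_width=8, slack=4)
Line 9: ['coffee', 'water'] (min_width=12, slack=0)
Line 10: ['rice', 'old'] (min_width=8, slack=4)
Line 11: ['this', 'problem'] (min_width=12, slack=0)
Line 12: ['water', 'large'] (min_width=11, slack=1)
Line 13: ['table', 'for'] (min_width=9, slack=3)
Line 14: ['sound'] (min_width=5, slack=7)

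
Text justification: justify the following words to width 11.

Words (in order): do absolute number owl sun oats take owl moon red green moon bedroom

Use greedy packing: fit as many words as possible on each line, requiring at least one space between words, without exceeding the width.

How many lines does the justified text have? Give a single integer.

Line 1: ['do', 'absolute'] (min_width=11, slack=0)
Line 2: ['number', 'owl'] (min_width=10, slack=1)
Line 3: ['sun', 'oats'] (min_width=8, slack=3)
Line 4: ['take', 'owl'] (min_width=8, slack=3)
Line 5: ['moon', 'red'] (min_width=8, slack=3)
Line 6: ['green', 'moon'] (min_width=10, slack=1)
Line 7: ['bedroom'] (min_width=7, slack=4)
Total lines: 7

Answer: 7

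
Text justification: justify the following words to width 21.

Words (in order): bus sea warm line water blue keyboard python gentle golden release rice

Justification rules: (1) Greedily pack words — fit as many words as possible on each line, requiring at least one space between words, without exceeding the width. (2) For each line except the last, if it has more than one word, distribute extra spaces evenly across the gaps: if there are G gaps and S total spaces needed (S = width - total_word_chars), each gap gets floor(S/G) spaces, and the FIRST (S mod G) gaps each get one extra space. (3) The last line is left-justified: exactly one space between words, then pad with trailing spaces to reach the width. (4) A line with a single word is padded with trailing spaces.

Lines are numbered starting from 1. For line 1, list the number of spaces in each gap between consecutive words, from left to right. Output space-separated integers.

Line 1: ['bus', 'sea', 'warm', 'line'] (min_width=17, slack=4)
Line 2: ['water', 'blue', 'keyboard'] (min_width=19, slack=2)
Line 3: ['python', 'gentle', 'golden'] (min_width=20, slack=1)
Line 4: ['release', 'rice'] (min_width=12, slack=9)

Answer: 3 2 2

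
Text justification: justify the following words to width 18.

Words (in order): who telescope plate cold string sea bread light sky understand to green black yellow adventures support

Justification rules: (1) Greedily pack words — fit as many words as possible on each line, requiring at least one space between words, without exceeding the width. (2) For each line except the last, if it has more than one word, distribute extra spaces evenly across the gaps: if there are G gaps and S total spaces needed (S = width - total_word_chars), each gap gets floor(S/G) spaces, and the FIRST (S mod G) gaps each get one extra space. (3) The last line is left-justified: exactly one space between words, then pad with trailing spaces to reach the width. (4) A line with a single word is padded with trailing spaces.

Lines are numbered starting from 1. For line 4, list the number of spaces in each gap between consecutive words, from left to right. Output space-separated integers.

Answer: 2 1

Derivation:
Line 1: ['who', 'telescope'] (min_width=13, slack=5)
Line 2: ['plate', 'cold', 'string'] (min_width=17, slack=1)
Line 3: ['sea', 'bread', 'light'] (min_width=15, slack=3)
Line 4: ['sky', 'understand', 'to'] (min_width=17, slack=1)
Line 5: ['green', 'black', 'yellow'] (min_width=18, slack=0)
Line 6: ['adventures', 'support'] (min_width=18, slack=0)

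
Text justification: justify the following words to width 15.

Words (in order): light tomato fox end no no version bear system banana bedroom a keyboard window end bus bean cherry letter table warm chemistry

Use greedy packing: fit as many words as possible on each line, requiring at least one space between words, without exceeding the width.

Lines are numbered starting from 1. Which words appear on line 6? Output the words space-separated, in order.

Answer: keyboard window

Derivation:
Line 1: ['light', 'tomato'] (min_width=12, slack=3)
Line 2: ['fox', 'end', 'no', 'no'] (min_width=13, slack=2)
Line 3: ['version', 'bear'] (min_width=12, slack=3)
Line 4: ['system', 'banana'] (min_width=13, slack=2)
Line 5: ['bedroom', 'a'] (min_width=9, slack=6)
Line 6: ['keyboard', 'window'] (min_width=15, slack=0)
Line 7: ['end', 'bus', 'bean'] (min_width=12, slack=3)
Line 8: ['cherry', 'letter'] (min_width=13, slack=2)
Line 9: ['table', 'warm'] (min_width=10, slack=5)
Line 10: ['chemistry'] (min_width=9, slack=6)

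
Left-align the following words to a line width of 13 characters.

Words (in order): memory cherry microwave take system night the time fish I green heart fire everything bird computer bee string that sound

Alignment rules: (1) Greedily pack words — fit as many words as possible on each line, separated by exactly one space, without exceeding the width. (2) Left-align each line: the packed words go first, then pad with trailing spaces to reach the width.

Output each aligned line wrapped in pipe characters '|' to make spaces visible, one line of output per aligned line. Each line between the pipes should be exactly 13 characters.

Line 1: ['memory', 'cherry'] (min_width=13, slack=0)
Line 2: ['microwave'] (min_width=9, slack=4)
Line 3: ['take', 'system'] (min_width=11, slack=2)
Line 4: ['night', 'the'] (min_width=9, slack=4)
Line 5: ['time', 'fish', 'I'] (min_width=11, slack=2)
Line 6: ['green', 'heart'] (min_width=11, slack=2)
Line 7: ['fire'] (min_width=4, slack=9)
Line 8: ['everything'] (min_width=10, slack=3)
Line 9: ['bird', 'computer'] (min_width=13, slack=0)
Line 10: ['bee', 'string'] (min_width=10, slack=3)
Line 11: ['that', 'sound'] (min_width=10, slack=3)

Answer: |memory cherry|
|microwave    |
|take system  |
|night the    |
|time fish I  |
|green heart  |
|fire         |
|everything   |
|bird computer|
|bee string   |
|that sound   |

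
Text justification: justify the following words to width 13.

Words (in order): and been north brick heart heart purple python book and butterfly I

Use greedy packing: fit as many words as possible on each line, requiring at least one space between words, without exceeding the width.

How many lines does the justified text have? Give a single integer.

Answer: 6

Derivation:
Line 1: ['and', 'been'] (min_width=8, slack=5)
Line 2: ['north', 'brick'] (min_width=11, slack=2)
Line 3: ['heart', 'heart'] (min_width=11, slack=2)
Line 4: ['purple', 'python'] (min_width=13, slack=0)
Line 5: ['book', 'and'] (min_width=8, slack=5)
Line 6: ['butterfly', 'I'] (min_width=11, slack=2)
Total lines: 6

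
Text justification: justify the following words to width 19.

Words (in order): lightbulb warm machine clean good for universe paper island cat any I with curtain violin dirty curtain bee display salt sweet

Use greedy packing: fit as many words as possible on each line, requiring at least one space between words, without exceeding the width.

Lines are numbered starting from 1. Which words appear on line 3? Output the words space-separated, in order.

Line 1: ['lightbulb', 'warm'] (min_width=14, slack=5)
Line 2: ['machine', 'clean', 'good'] (min_width=18, slack=1)
Line 3: ['for', 'universe', 'paper'] (min_width=18, slack=1)
Line 4: ['island', 'cat', 'any', 'I'] (min_width=16, slack=3)
Line 5: ['with', 'curtain', 'violin'] (min_width=19, slack=0)
Line 6: ['dirty', 'curtain', 'bee'] (min_width=17, slack=2)
Line 7: ['display', 'salt', 'sweet'] (min_width=18, slack=1)

Answer: for universe paper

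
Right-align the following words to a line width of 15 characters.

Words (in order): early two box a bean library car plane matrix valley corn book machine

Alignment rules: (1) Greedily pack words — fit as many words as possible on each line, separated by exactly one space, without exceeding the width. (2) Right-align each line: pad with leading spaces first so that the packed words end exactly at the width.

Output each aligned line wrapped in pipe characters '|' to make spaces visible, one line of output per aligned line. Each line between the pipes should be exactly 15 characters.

Answer: |early two box a|
|   bean library|
|      car plane|
|  matrix valley|
|      corn book|
|        machine|

Derivation:
Line 1: ['early', 'two', 'box', 'a'] (min_width=15, slack=0)
Line 2: ['bean', 'library'] (min_width=12, slack=3)
Line 3: ['car', 'plane'] (min_width=9, slack=6)
Line 4: ['matrix', 'valley'] (min_width=13, slack=2)
Line 5: ['corn', 'book'] (min_width=9, slack=6)
Line 6: ['machine'] (min_width=7, slack=8)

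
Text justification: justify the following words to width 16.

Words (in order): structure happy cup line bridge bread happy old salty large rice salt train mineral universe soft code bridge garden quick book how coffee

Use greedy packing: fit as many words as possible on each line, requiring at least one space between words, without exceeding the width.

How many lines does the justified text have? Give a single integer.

Answer: 9

Derivation:
Line 1: ['structure', 'happy'] (min_width=15, slack=1)
Line 2: ['cup', 'line', 'bridge'] (min_width=15, slack=1)
Line 3: ['bread', 'happy', 'old'] (min_width=15, slack=1)
Line 4: ['salty', 'large', 'rice'] (min_width=16, slack=0)
Line 5: ['salt', 'train'] (min_width=10, slack=6)
Line 6: ['mineral', 'universe'] (min_width=16, slack=0)
Line 7: ['soft', 'code', 'bridge'] (min_width=16, slack=0)
Line 8: ['garden', 'quick'] (min_width=12, slack=4)
Line 9: ['book', 'how', 'coffee'] (min_width=15, slack=1)
Total lines: 9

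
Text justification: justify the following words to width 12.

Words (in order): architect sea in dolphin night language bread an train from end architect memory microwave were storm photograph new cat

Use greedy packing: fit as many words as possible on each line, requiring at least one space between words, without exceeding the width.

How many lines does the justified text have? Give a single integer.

Line 1: ['architect'] (min_width=9, slack=3)
Line 2: ['sea', 'in'] (min_width=6, slack=6)
Line 3: ['dolphin'] (min_width=7, slack=5)
Line 4: ['night'] (min_width=5, slack=7)
Line 5: ['language'] (min_width=8, slack=4)
Line 6: ['bread', 'an'] (min_width=8, slack=4)
Line 7: ['train', 'from'] (min_width=10, slack=2)
Line 8: ['end'] (min_width=3, slack=9)
Line 9: ['architect'] (min_width=9, slack=3)
Line 10: ['memory'] (min_width=6, slack=6)
Line 11: ['microwave'] (min_width=9, slack=3)
Line 12: ['were', 'storm'] (min_width=10, slack=2)
Line 13: ['photograph'] (min_width=10, slack=2)
Line 14: ['new', 'cat'] (min_width=7, slack=5)
Total lines: 14

Answer: 14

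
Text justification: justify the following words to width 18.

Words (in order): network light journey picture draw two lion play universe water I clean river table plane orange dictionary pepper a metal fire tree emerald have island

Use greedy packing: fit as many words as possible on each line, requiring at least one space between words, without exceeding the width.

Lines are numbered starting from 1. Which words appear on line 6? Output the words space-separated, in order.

Line 1: ['network', 'light'] (min_width=13, slack=5)
Line 2: ['journey', 'picture'] (min_width=15, slack=3)
Line 3: ['draw', 'two', 'lion', 'play'] (min_width=18, slack=0)
Line 4: ['universe', 'water', 'I'] (min_width=16, slack=2)
Line 5: ['clean', 'river', 'table'] (min_width=17, slack=1)
Line 6: ['plane', 'orange'] (min_width=12, slack=6)
Line 7: ['dictionary', 'pepper'] (min_width=17, slack=1)
Line 8: ['a', 'metal', 'fire', 'tree'] (min_width=17, slack=1)
Line 9: ['emerald', 'have'] (min_width=12, slack=6)
Line 10: ['island'] (min_width=6, slack=12)

Answer: plane orange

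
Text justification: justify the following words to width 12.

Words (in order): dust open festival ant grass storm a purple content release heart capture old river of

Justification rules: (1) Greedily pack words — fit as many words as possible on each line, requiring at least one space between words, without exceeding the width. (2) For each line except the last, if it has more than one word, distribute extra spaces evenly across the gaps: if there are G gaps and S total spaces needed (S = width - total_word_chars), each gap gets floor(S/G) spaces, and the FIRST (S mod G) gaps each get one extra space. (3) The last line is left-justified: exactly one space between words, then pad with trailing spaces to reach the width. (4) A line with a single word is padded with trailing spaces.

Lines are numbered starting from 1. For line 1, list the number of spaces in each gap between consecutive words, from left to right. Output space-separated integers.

Answer: 4

Derivation:
Line 1: ['dust', 'open'] (min_width=9, slack=3)
Line 2: ['festival', 'ant'] (min_width=12, slack=0)
Line 3: ['grass', 'storm'] (min_width=11, slack=1)
Line 4: ['a', 'purple'] (min_width=8, slack=4)
Line 5: ['content'] (min_width=7, slack=5)
Line 6: ['release'] (min_width=7, slack=5)
Line 7: ['heart'] (min_width=5, slack=7)
Line 8: ['capture', 'old'] (min_width=11, slack=1)
Line 9: ['river', 'of'] (min_width=8, slack=4)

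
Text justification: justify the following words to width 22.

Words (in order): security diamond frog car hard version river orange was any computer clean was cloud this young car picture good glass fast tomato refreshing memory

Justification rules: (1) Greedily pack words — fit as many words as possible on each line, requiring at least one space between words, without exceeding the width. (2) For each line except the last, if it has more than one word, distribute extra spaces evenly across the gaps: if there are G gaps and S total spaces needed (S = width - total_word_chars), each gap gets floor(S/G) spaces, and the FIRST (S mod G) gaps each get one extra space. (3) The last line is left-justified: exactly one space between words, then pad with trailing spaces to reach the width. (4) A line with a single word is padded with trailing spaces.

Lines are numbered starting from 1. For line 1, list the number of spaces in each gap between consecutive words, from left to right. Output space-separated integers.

Answer: 2 1

Derivation:
Line 1: ['security', 'diamond', 'frog'] (min_width=21, slack=1)
Line 2: ['car', 'hard', 'version', 'river'] (min_width=22, slack=0)
Line 3: ['orange', 'was', 'any'] (min_width=14, slack=8)
Line 4: ['computer', 'clean', 'was'] (min_width=18, slack=4)
Line 5: ['cloud', 'this', 'young', 'car'] (min_width=20, slack=2)
Line 6: ['picture', 'good', 'glass'] (min_width=18, slack=4)
Line 7: ['fast', 'tomato', 'refreshing'] (min_width=22, slack=0)
Line 8: ['memory'] (min_width=6, slack=16)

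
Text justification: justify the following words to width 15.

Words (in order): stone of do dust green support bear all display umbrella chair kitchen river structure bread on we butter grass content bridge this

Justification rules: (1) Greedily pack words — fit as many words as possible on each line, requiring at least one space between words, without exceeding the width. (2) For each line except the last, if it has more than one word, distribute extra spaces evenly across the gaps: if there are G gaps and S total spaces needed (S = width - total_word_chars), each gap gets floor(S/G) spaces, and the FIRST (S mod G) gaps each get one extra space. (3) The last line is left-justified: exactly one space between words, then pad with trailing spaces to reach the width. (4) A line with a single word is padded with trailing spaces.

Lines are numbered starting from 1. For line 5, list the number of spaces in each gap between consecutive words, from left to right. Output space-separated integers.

Answer: 2

Derivation:
Line 1: ['stone', 'of', 'do'] (min_width=11, slack=4)
Line 2: ['dust', 'green'] (min_width=10, slack=5)
Line 3: ['support', 'bear'] (min_width=12, slack=3)
Line 4: ['all', 'display'] (min_width=11, slack=4)
Line 5: ['umbrella', 'chair'] (min_width=14, slack=1)
Line 6: ['kitchen', 'river'] (min_width=13, slack=2)
Line 7: ['structure', 'bread'] (min_width=15, slack=0)
Line 8: ['on', 'we', 'butter'] (min_width=12, slack=3)
Line 9: ['grass', 'content'] (min_width=13, slack=2)
Line 10: ['bridge', 'this'] (min_width=11, slack=4)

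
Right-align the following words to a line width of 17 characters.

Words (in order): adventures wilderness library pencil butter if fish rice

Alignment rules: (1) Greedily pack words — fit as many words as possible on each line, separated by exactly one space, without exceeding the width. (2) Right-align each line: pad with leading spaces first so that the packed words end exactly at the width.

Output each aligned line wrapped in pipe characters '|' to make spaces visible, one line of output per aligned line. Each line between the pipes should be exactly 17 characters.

Line 1: ['adventures'] (min_width=10, slack=7)
Line 2: ['wilderness'] (min_width=10, slack=7)
Line 3: ['library', 'pencil'] (min_width=14, slack=3)
Line 4: ['butter', 'if', 'fish'] (min_width=14, slack=3)
Line 5: ['rice'] (min_width=4, slack=13)

Answer: |       adventures|
|       wilderness|
|   library pencil|
|   butter if fish|
|             rice|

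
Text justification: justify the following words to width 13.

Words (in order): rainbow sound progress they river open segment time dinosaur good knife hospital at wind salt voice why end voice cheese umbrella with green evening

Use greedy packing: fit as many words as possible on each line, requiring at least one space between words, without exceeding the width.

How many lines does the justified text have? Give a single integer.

Line 1: ['rainbow', 'sound'] (min_width=13, slack=0)
Line 2: ['progress', 'they'] (min_width=13, slack=0)
Line 3: ['river', 'open'] (min_width=10, slack=3)
Line 4: ['segment', 'time'] (min_width=12, slack=1)
Line 5: ['dinosaur', 'good'] (min_width=13, slack=0)
Line 6: ['knife'] (min_width=5, slack=8)
Line 7: ['hospital', 'at'] (min_width=11, slack=2)
Line 8: ['wind', 'salt'] (min_width=9, slack=4)
Line 9: ['voice', 'why', 'end'] (min_width=13, slack=0)
Line 10: ['voice', 'cheese'] (min_width=12, slack=1)
Line 11: ['umbrella', 'with'] (min_width=13, slack=0)
Line 12: ['green', 'evening'] (min_width=13, slack=0)
Total lines: 12

Answer: 12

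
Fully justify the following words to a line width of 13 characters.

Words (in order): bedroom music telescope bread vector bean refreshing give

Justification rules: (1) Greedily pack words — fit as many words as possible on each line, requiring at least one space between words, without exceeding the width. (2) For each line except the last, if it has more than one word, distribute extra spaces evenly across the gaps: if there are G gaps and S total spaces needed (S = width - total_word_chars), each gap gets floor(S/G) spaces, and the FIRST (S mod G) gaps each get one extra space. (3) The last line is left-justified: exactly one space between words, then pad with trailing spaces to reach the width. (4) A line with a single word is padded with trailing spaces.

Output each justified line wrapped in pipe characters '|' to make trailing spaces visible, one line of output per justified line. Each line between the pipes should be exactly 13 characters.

Answer: |bedroom music|
|telescope    |
|bread  vector|
|bean         |
|refreshing   |
|give         |

Derivation:
Line 1: ['bedroom', 'music'] (min_width=13, slack=0)
Line 2: ['telescope'] (min_width=9, slack=4)
Line 3: ['bread', 'vector'] (min_width=12, slack=1)
Line 4: ['bean'] (min_width=4, slack=9)
Line 5: ['refreshing'] (min_width=10, slack=3)
Line 6: ['give'] (min_width=4, slack=9)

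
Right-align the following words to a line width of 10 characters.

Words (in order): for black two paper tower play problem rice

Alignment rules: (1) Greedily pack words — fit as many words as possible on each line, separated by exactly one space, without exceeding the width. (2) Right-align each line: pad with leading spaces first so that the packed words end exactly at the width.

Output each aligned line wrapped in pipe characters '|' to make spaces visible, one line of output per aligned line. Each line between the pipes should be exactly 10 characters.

Answer: | for black|
| two paper|
|tower play|
|   problem|
|      rice|

Derivation:
Line 1: ['for', 'black'] (min_width=9, slack=1)
Line 2: ['two', 'paper'] (min_width=9, slack=1)
Line 3: ['tower', 'play'] (min_width=10, slack=0)
Line 4: ['problem'] (min_width=7, slack=3)
Line 5: ['rice'] (min_width=4, slack=6)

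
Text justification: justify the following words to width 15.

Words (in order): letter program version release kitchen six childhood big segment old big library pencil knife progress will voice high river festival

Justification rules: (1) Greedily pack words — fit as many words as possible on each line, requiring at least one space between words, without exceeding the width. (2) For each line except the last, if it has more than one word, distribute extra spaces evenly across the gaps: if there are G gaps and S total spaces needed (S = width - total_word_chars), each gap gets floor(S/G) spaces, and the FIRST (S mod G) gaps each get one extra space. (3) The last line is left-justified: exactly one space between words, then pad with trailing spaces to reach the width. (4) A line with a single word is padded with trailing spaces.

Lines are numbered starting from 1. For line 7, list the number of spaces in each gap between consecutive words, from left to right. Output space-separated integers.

Line 1: ['letter', 'program'] (min_width=14, slack=1)
Line 2: ['version', 'release'] (min_width=15, slack=0)
Line 3: ['kitchen', 'six'] (min_width=11, slack=4)
Line 4: ['childhood', 'big'] (min_width=13, slack=2)
Line 5: ['segment', 'old', 'big'] (min_width=15, slack=0)
Line 6: ['library', 'pencil'] (min_width=14, slack=1)
Line 7: ['knife', 'progress'] (min_width=14, slack=1)
Line 8: ['will', 'voice', 'high'] (min_width=15, slack=0)
Line 9: ['river', 'festival'] (min_width=14, slack=1)

Answer: 2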